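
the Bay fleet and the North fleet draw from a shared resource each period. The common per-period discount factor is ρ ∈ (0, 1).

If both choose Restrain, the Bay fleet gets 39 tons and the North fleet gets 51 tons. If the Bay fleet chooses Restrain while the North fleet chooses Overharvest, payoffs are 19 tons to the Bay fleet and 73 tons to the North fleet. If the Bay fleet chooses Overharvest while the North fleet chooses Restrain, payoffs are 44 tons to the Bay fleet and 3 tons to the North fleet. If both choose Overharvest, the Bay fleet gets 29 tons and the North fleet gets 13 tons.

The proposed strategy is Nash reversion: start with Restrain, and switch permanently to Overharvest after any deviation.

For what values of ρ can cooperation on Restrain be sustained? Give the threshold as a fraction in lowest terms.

11/30

For the Bay fleet: deviation gain 44−39 = 5, per-period punishment loss 39−29 = 10. IC gives ρ ≥ 5/15 = 1/3.
For the North fleet: gain 22, loss 38 per period, so ρ ≥ 22/60 = 11/30.
The tighter constraint is the North fleet's, so cooperation needs ρ ≥ 11/30.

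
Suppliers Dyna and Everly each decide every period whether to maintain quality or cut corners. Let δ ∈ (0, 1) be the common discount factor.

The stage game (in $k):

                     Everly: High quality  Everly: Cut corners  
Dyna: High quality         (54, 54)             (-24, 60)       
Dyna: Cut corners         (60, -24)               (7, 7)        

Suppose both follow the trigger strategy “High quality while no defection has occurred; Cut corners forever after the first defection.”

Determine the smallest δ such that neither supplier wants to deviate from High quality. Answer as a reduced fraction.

6/53

54/(1−δ) ≥ 60 + 7δ/(1−δ)
54 ≥ 60 − 53δ
δ ≥ 6/53.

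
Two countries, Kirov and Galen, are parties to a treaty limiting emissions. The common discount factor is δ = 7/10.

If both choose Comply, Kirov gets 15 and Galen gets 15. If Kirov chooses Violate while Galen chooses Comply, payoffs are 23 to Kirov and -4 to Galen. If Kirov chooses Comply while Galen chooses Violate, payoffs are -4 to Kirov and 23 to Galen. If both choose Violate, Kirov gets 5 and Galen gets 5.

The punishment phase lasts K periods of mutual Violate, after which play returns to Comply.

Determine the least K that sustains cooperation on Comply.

2

No profitable deviation requires (15−5)(δ+…+δ^K) ≥ 23−15, i.e. δ+…+δ^K ≥ 4/5 ≈ 0.8000.
With δ = 7/10, the partial sums are K=1: 0.7000, K=2: 1.1900.
K = 2 is the first length at which the sum reaches 0.8000.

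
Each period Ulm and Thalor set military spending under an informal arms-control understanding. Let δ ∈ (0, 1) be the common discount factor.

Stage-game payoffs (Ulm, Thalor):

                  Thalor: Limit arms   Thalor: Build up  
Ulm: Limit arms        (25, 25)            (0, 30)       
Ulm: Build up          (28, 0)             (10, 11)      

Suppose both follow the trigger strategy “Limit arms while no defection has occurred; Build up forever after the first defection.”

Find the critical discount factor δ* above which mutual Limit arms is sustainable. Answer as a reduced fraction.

5/19

Ulm's threshold: (28−25)/(28−10) = 1/6.
Thalor's threshold: (30−25)/(30−11) = 5/19.
1/6 < 5/19, so Thalor binds and δ* = 5/19.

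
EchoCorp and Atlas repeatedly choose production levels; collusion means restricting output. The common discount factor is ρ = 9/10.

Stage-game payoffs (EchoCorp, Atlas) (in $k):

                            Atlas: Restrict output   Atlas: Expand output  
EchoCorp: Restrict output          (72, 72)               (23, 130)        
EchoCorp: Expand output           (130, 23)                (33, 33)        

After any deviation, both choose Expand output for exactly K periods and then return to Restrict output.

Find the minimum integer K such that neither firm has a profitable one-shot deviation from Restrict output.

2

No profitable deviation requires (72−33)(ρ+…+ρ^K) ≥ 130−72, i.e. ρ+…+ρ^K ≥ 58/39 ≈ 1.4872.
With ρ = 9/10, the partial sums are K=1: 0.9000, K=2: 1.7100.
K = 2 is the first length at which the sum reaches 1.4872.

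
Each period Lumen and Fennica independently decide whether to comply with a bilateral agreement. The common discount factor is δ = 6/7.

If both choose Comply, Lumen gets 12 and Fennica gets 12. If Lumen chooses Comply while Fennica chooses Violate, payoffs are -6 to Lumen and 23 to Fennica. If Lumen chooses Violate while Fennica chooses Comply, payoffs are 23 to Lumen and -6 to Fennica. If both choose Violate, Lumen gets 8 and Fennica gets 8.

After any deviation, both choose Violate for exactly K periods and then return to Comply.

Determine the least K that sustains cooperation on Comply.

4

No profitable deviation requires (12−8)(δ+…+δ^K) ≥ 23−12, i.e. δ+…+δ^K ≥ 11/4 ≈ 2.7500.
With δ = 6/7, the partial sums are K=1: 0.8571, K=2: 1.5918, K=3: 2.2216, K=4: 2.7613.
K = 4 is the first length at which the sum reaches 2.7500.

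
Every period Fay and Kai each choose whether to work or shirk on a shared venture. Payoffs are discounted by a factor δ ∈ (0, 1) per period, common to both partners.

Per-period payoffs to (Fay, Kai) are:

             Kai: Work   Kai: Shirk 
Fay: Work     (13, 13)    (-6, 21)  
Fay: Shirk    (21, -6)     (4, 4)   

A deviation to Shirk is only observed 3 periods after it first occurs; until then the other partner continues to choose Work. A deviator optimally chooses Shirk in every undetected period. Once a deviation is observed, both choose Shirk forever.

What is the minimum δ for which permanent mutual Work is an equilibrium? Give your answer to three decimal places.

The best deviation is to choose Shirk for all 3 undetected periods, earning 21 each, then 4 forever once detected.
Deviation value: 21(1−δ^3)/(1−δ) + 4δ^3/(1−δ); cooperation value: 13/(1−δ).
IC: 13 ≥ 21(1−δ^3) + 4δ^3 = 21 − 17δ^3.
So δ^3 ≥ 8/17, giving δ ≥ (8/17)^(1/3) ≈ 0.778.

0.778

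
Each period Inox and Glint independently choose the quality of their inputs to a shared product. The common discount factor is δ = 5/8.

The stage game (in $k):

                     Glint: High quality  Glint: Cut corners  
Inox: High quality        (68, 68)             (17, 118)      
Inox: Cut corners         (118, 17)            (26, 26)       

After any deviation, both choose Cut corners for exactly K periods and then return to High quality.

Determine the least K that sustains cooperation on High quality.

3

No profitable deviation requires (68−26)(δ+…+δ^K) ≥ 118−68, i.e. δ+…+δ^K ≥ 25/21 ≈ 1.1905.
With δ = 5/8, the partial sums are K=1: 0.6250, K=2: 1.0156, K=3: 1.2598.
K = 3 is the first length at which the sum reaches 1.1905.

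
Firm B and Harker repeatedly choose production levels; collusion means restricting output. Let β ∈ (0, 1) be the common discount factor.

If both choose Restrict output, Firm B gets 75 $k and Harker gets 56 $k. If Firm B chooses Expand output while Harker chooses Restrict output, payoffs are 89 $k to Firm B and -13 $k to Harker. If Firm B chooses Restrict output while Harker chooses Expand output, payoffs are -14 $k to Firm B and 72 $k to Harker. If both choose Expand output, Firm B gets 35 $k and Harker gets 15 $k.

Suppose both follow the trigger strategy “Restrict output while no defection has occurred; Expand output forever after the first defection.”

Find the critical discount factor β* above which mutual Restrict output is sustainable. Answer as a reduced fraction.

16/57

Firm B: cooperation gives 75 each period; deviation gives 89 once then 35 forever.
  75/(1−β) ≥ 89 + 35β/(1−β) ⇒ β ≥ 14/54 = 7/27.
Harker: cooperation gives 56 each period; deviation gives 72 once then 15 forever.
  β ≥ 16/57.
Both must hold, so the binding constraint is Harker's: β ≥ 16/57.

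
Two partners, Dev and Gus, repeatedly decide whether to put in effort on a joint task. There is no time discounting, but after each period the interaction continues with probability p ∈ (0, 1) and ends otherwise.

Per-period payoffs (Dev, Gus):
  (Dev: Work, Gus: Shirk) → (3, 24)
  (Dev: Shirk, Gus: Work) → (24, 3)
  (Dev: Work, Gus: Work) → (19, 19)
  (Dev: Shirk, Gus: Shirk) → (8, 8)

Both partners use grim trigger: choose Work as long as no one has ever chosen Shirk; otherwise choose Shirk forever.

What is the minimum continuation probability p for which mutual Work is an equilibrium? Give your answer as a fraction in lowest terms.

Expected cooperation value is 19 + p·19 + p²·19 + … = 19/(1−p); deviation gives 24 + p·8/(1−p).
19 ≥ 24(1−p) + 8p ⇒ 16p ≥ 5 ⇒ p ≥ 5/16.

5/16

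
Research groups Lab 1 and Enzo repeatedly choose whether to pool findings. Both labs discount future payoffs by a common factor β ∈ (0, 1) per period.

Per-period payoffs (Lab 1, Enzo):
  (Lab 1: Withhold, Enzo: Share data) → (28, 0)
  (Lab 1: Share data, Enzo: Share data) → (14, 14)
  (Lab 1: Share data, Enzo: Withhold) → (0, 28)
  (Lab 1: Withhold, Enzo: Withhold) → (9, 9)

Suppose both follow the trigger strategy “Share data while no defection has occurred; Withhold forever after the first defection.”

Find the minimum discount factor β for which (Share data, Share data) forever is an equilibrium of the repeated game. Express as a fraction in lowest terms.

14/19

One-period gain from deviating is 28 − 14 = 14. The loss is 14 − 9 = 5 in every subsequent period, with present value 5·β/(1−β).
Deviation is unprofitable when 5·β/(1−β) ≥ 14, i.e. β/(1−β) ≥ 14/5.
Equivalently β ≥ 14/(14+5) = 14/19.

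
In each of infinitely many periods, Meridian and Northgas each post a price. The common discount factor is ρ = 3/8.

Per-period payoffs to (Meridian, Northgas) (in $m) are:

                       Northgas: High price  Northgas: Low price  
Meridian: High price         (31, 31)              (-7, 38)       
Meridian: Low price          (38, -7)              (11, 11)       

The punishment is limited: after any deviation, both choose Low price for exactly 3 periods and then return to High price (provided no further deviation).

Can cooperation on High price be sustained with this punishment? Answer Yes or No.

Comparing payoff streams over the 4 periods until play realigns: cooperate → 31(1+ρ+…+ρ^3); deviate → 38 + 11(ρ+…+ρ^3).
Cooperation is sustained iff (31−11)(ρ+…+ρ^3) ≥ 38−31.
ρ+…+ρ^3 = 3/8·(1−(3/8)^3)/(1−3/8) = 0.5684, and (38−31)/(31−11) = 0.3500.
0.5684 ≥ 0.3500, so cooperation is sustainable.

Yes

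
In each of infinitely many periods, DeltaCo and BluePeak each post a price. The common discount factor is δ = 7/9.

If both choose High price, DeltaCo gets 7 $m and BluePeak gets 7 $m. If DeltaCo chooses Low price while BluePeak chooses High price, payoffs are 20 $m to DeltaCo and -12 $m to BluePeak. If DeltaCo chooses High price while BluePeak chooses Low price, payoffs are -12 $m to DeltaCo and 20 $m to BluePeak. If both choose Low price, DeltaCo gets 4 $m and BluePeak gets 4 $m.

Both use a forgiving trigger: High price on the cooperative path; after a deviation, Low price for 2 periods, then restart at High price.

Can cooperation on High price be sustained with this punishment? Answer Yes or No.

No

IC: δ+…+δ^2 ≥ (20−7)/(7−4) = 13/3.
At δ = 7/9: partial sum = 1.3827 < 4.3333. Cooperation not sustainable.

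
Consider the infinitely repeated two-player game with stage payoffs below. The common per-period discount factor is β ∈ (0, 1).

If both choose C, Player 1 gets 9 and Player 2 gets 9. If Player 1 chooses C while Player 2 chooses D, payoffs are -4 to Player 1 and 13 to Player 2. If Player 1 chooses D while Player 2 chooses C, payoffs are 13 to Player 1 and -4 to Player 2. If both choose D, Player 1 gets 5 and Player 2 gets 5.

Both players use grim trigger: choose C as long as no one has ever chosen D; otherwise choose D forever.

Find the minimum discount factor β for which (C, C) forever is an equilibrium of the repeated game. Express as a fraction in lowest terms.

1/2

One-period gain from deviating is 13 − 9 = 4. The loss is 9 − 5 = 4 in every subsequent period, with present value 4·β/(1−β).
Deviation is unprofitable when 4·β/(1−β) ≥ 4, i.e. β/(1−β) ≥ 1.
Equivalently β ≥ 4/(4+4) = 1/2.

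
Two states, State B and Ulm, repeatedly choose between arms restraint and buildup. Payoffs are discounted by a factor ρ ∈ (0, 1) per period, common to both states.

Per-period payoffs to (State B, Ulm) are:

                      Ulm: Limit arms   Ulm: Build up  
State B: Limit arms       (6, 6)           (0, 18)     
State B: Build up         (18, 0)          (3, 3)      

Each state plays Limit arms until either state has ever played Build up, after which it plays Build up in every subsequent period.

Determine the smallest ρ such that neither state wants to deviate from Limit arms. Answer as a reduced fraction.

One-period gain from deviating is 18 − 6 = 12. The loss is 6 − 3 = 3 in every subsequent period, with present value 3·ρ/(1−ρ).
Deviation is unprofitable when 3·ρ/(1−ρ) ≥ 12, i.e. ρ/(1−ρ) ≥ 4.
Equivalently ρ ≥ 12/(12+3) = 4/5.

4/5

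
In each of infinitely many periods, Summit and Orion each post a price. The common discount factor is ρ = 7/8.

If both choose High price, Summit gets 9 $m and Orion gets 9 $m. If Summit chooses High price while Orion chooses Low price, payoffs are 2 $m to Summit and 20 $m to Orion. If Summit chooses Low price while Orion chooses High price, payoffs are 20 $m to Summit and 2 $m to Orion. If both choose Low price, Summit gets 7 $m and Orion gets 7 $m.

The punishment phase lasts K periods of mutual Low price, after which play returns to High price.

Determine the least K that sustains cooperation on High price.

No profitable deviation requires (9−7)(ρ+…+ρ^K) ≥ 20−9, i.e. ρ+…+ρ^K ≥ 11/2 ≈ 5.5000.
With ρ = 7/8, the partial sums are K=1: 0.8750, K=2: 1.6406, …, K=10: 5.1585, K=11: 5.3887, K=12: 5.5901.
K = 12 is the first length at which the sum reaches 5.5000.

12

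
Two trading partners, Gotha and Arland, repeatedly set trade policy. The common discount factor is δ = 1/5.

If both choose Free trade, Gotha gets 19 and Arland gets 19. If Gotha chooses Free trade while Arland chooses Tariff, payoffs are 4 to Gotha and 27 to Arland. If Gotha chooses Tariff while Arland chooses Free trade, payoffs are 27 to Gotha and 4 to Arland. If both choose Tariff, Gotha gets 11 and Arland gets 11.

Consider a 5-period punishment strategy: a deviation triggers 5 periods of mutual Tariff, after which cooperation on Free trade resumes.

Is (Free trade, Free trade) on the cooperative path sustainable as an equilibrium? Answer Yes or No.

No

IC: δ+…+δ^5 ≥ (27−19)/(19−11) = 1.
At δ = 1/5: partial sum = 0.2499 < 1.0000. Cooperation not sustainable.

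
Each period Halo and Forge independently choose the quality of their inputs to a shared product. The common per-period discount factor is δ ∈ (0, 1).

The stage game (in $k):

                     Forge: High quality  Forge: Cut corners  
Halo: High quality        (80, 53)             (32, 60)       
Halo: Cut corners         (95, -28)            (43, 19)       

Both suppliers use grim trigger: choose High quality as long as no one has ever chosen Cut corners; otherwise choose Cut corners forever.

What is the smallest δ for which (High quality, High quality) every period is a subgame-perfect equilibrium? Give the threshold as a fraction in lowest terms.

For Halo: deviation gain 95−80 = 15, per-period punishment loss 80−43 = 37. IC gives δ ≥ 15/52.
For Forge: gain 7, loss 34 per period, so δ ≥ 7/41.
The tighter constraint is Halo's, so cooperation needs δ ≥ 15/52.

15/52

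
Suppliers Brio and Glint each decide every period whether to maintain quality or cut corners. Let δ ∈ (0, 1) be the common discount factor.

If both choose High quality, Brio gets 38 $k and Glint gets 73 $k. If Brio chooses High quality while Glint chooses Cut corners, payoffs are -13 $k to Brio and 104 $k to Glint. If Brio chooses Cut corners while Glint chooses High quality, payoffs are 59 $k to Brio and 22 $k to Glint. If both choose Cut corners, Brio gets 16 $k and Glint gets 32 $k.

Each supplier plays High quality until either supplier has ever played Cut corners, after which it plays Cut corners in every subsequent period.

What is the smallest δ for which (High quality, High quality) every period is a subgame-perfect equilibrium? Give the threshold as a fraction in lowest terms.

For Brio: deviation gain 59−38 = 21, per-period punishment loss 38−16 = 22. IC gives δ ≥ 21/43.
For Glint: gain 31, loss 41 per period, so δ ≥ 31/72.
The tighter constraint is Brio's, so cooperation needs δ ≥ 21/43.

21/43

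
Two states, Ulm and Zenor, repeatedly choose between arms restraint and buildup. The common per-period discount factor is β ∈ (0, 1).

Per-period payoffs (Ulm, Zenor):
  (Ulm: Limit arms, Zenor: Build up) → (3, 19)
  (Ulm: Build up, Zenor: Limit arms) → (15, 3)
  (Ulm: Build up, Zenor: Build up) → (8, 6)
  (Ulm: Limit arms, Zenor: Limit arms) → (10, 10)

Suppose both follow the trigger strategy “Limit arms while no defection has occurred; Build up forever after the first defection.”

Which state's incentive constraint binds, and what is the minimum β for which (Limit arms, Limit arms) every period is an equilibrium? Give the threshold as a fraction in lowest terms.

Ulm; β ≥ 5/7

Ulm: cooperation gives 10 each period; deviation gives 15 once then 8 forever.
  10/(1−β) ≥ 15 + 8β/(1−β) ⇒ β ≥ 5/7.
Zenor: cooperation gives 10 each period; deviation gives 19 once then 6 forever.
  β ≥ 9/13.
Both must hold, so the binding constraint is Ulm's: β ≥ 5/7.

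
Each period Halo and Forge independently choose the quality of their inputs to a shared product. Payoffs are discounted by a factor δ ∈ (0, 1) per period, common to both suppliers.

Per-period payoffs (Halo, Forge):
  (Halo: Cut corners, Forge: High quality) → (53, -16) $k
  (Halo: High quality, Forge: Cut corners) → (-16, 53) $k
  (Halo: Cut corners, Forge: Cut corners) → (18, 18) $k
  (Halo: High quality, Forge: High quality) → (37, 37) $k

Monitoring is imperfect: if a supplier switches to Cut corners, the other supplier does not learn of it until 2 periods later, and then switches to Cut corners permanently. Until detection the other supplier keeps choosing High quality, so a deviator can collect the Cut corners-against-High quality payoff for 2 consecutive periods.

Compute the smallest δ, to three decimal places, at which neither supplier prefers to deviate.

A deviator earns 53 for 2 periods, then 18 forever; cooperating earns 37 forever. Multiplying the IC by (1−δ):
37 ≥ 53(1−δ^2) + 18δ^2, so 35·δ^2 ≥ 16 and δ^2 ≥ 16/35.
δ ≥ (16/35)^(1/2) ≈ 0.676.

0.676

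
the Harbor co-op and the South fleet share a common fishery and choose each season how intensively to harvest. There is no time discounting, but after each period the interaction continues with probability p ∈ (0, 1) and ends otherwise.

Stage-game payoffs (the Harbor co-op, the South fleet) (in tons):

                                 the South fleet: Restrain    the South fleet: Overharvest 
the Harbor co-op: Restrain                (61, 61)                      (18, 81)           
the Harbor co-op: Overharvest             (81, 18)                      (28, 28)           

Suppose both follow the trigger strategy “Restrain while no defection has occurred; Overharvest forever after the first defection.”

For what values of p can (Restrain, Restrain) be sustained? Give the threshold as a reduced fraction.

With no time discounting, the continuation probability p plays the role of the discount factor.
Grim-trigger IC: 61/(1−p) ≥ 81 + 28p/(1−p) ⇒ p ≥ (81−61)/(81−28) = 20/53.

20/53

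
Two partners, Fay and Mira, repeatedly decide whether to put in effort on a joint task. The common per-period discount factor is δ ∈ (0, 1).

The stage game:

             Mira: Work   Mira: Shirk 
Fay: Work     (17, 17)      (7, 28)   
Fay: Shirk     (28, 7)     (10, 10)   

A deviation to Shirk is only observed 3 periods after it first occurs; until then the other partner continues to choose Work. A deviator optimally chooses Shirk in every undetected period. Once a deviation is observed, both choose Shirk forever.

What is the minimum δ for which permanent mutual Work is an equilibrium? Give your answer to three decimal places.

0.849

A deviator earns 28 for 3 periods, then 10 forever; cooperating earns 17 forever. Multiplying the IC by (1−δ):
17 ≥ 28(1−δ^3) + 10δ^3, so 18·δ^3 ≥ 11 and δ^3 ≥ 11/18.
δ ≥ (11/18)^(1/3) ≈ 0.849.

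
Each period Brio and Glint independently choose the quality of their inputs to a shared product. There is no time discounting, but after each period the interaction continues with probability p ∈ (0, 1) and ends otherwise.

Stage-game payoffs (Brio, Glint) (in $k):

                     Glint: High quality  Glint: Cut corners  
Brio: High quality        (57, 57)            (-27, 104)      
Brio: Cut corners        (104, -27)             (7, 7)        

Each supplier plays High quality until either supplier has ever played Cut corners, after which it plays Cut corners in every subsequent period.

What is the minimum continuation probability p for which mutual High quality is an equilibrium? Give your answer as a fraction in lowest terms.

Expected cooperation value is 57 + p·57 + p²·57 + … = 57/(1−p); deviation gives 104 + p·7/(1−p).
57 ≥ 104(1−p) + 7p ⇒ 97p ≥ 47 ⇒ p ≥ 47/97.

47/97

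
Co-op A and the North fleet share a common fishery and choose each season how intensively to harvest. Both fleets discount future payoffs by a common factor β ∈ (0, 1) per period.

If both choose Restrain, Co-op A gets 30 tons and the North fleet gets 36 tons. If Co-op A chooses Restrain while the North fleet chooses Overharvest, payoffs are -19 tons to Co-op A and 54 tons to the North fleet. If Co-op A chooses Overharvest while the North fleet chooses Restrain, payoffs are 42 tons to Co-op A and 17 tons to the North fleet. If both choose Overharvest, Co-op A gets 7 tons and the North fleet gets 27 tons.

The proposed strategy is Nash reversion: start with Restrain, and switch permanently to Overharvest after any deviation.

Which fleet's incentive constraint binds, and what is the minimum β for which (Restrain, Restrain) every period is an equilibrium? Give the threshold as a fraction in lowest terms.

the North fleet; β ≥ 2/3

For Co-op A: deviation gain 42−30 = 12, per-period punishment loss 30−7 = 23. IC gives β ≥ 12/35.
For the North fleet: gain 18, loss 9 per period, so β ≥ 18/27 = 2/3.
The tighter constraint is the North fleet's, so cooperation needs β ≥ 2/3.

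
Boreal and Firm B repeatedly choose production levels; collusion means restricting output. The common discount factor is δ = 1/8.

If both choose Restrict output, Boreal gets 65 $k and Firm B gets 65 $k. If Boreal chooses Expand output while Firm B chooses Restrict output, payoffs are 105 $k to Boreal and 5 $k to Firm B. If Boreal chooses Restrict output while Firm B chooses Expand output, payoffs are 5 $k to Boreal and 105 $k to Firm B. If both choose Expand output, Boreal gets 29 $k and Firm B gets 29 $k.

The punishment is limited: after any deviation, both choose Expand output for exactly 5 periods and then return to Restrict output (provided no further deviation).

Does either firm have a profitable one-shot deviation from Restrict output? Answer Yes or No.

Comparing payoff streams over the 6 periods until play realigns: cooperate → 65(1+δ+…+δ^5); deviate → 105 + 29(δ+…+δ^5).
Cooperation is sustained iff (65−29)(δ+…+δ^5) ≥ 105−65.
δ+…+δ^5 = 1/8·(1−(1/8)^5)/(1−1/8) = 0.1429, and (105−65)/(65−29) = 1.1111.
0.1429 < 1.1111, so cooperation is not sustainable.

Yes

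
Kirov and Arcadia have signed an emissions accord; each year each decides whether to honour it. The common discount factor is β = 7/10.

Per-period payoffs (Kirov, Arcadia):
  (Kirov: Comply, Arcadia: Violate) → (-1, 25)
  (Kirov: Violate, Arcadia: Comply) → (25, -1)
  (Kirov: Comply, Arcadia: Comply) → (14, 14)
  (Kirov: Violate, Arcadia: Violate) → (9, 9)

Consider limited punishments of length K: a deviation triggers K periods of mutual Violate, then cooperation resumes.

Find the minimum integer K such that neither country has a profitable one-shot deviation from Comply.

No profitable deviation requires (14−9)(β+…+β^K) ≥ 25−14, i.e. β+…+β^K ≥ 11/5 ≈ 2.2000.
With β = 7/10, the partial sums are K=1: 0.7000, K=2: 1.1900, …, K=7: 2.1412, K=8: 2.1988, K=9: 2.2392.
K = 9 is the first length at which the sum reaches 2.2000.

9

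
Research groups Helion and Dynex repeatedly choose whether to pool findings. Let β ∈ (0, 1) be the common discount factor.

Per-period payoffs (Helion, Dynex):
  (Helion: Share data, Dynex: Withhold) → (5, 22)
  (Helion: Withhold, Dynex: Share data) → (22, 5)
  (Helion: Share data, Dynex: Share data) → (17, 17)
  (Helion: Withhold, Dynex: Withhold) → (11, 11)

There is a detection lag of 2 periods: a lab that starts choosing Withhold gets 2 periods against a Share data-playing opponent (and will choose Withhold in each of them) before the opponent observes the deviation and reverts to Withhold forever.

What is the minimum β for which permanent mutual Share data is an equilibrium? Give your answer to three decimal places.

0.674

A deviator earns 22 for 2 periods, then 11 forever; cooperating earns 17 forever. Multiplying the IC by (1−β):
17 ≥ 22(1−β^2) + 11β^2, so 11·β^2 ≥ 5 and β^2 ≥ 5/11.
β ≥ (5/11)^(1/2) ≈ 0.674.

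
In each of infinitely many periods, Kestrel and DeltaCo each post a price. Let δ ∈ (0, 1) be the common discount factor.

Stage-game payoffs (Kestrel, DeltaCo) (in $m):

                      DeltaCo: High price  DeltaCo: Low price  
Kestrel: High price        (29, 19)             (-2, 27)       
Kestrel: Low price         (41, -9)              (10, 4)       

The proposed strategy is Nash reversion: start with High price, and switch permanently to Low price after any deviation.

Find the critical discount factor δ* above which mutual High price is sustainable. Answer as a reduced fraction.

12/31

Kestrel's threshold: (41−29)/(41−10) = 12/31.
DeltaCo's threshold: (27−19)/(27−4) = 8/23.
12/31 > 8/23, so Kestrel binds and δ* = 12/31.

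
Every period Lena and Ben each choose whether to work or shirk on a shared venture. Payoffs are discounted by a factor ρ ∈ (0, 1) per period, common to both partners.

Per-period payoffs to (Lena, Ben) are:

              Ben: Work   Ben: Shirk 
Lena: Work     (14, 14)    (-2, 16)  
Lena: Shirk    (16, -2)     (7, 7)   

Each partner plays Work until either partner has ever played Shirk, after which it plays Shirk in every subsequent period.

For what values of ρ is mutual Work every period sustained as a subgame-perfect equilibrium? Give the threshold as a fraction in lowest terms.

14/(1−ρ) ≥ 16 + 7ρ/(1−ρ)
14 ≥ 16 − 9ρ
ρ ≥ 2/9.

2/9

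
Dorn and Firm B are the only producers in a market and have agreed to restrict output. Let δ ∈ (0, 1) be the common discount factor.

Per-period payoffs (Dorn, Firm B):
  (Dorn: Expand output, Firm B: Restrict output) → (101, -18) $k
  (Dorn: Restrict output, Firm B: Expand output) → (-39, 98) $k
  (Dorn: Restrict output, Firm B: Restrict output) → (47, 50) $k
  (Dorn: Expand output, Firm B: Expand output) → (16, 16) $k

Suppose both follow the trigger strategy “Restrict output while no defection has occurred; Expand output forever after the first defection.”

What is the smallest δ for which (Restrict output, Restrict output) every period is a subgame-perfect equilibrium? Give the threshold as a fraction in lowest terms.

Dorn's threshold: (101−47)/(101−16) = 54/85.
Firm B's threshold: (98−50)/(98−16) = 24/41.
54/85 > 24/41, so Dorn binds and δ* = 54/85.

54/85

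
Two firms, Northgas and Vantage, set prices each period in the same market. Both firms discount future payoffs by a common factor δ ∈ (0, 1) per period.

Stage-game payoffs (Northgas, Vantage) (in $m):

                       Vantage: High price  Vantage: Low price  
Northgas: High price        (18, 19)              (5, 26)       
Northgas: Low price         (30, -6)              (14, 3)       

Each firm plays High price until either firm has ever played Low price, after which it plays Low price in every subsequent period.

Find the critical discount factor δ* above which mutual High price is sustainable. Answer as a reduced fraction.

3/4

For Northgas: deviation gain 30−18 = 12, per-period punishment loss 18−14 = 4. IC gives δ ≥ 12/16 = 3/4.
For Vantage: gain 7, loss 16 per period, so δ ≥ 7/23.
The tighter constraint is Northgas's, so cooperation needs δ ≥ 3/4.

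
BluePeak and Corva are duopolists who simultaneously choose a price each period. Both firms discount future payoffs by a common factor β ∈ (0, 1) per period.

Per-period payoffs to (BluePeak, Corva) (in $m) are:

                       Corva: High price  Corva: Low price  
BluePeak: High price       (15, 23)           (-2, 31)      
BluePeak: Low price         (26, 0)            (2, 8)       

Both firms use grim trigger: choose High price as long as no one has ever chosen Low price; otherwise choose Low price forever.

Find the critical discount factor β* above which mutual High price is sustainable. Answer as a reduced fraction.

BluePeak's threshold: (26−15)/(26−2) = 11/24.
Corva's threshold: (31−23)/(31−8) = 8/23.
11/24 > 8/23, so BluePeak binds and β* = 11/24.

11/24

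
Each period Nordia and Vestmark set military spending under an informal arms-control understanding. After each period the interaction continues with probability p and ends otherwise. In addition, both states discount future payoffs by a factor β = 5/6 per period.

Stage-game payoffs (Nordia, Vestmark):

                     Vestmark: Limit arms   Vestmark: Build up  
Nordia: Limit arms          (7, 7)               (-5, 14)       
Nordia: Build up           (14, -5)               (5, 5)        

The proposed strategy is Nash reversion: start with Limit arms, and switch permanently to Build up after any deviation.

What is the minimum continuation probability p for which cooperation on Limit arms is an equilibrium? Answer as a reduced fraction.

With continuation probability p and discount β, the effective per-period discount factor is βp.
Grim-trigger IC: βp ≥ (14−7)/(14−5) = 7/9.
So p ≥ (7/9)/(5/6) = 14/15.

14/15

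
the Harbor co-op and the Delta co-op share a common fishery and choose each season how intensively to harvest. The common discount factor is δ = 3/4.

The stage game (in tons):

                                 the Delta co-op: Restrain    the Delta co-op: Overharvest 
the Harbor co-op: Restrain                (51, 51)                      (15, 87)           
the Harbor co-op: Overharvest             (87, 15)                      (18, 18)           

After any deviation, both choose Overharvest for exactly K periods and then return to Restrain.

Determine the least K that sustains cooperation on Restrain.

2

IC: δ(1−δ^K)/(1−δ) ≥ (87−51)/(51−18) = 12/11.
With δ = 3/4: need 1 − δ^K ≥ 12/11·(1−3/4)/(3/4), i.e. δ^K ≤ 0.6364.
Since (3/4)^1 = 0.7500 and (3/4)^2 = 0.5625, the smallest such K is 2.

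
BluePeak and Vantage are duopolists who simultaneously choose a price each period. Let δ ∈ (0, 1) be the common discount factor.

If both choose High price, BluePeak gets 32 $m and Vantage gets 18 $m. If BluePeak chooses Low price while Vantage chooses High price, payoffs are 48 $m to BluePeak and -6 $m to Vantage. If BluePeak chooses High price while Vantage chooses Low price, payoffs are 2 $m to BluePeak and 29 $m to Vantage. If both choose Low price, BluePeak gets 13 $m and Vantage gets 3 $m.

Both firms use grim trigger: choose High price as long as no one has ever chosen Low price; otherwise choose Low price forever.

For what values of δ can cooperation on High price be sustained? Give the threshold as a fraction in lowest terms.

16/35

For BluePeak: deviation gain 48−32 = 16, per-period punishment loss 32−13 = 19. IC gives δ ≥ 16/35.
For Vantage: gain 11, loss 15 per period, so δ ≥ 11/26.
The tighter constraint is BluePeak's, so cooperation needs δ ≥ 16/35.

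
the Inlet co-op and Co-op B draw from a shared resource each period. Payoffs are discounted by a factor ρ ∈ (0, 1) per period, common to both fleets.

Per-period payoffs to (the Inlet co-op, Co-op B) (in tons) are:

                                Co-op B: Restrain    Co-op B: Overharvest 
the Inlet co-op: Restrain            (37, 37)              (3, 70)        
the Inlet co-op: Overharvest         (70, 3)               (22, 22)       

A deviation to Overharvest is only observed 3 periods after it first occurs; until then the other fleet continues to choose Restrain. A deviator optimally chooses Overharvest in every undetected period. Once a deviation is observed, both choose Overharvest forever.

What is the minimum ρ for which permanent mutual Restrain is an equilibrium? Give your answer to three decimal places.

Deviating for the 3 undetected periods gains 70−37 = 33 per period over cooperation, then loses 37−22 = 15 per period forever once punishment starts.
Gain: 33(1 + ρ + … + ρ^2); loss: 15·ρ^3/(1−ρ).
No profitable deviation ⇔ 33(1−ρ^3) ≤ 15·ρ^3, i.e. ρ^3 ≥ 33/(33+15) = 11/16.
Hence ρ ≥ (11/16)^(1/3) ≈ 0.883.

0.883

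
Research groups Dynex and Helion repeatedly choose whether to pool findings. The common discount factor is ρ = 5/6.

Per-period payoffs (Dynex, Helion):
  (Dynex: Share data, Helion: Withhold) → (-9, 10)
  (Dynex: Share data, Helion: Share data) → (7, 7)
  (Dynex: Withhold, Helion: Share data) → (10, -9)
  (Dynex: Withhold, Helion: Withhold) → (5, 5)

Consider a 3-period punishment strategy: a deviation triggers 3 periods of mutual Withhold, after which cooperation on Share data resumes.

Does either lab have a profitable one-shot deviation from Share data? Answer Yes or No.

No

Comparing payoff streams over the 4 periods until play realigns: cooperate → 7(1+ρ+…+ρ^3); deviate → 10 + 5(ρ+…+ρ^3).
Cooperation is sustained iff (7−5)(ρ+…+ρ^3) ≥ 10−7.
ρ+…+ρ^3 = 5/6·(1−(5/6)^3)/(1−5/6) = 2.1065, and (10−7)/(7−5) = 1.5000.
2.1065 ≥ 1.5000, so cooperation is sustainable.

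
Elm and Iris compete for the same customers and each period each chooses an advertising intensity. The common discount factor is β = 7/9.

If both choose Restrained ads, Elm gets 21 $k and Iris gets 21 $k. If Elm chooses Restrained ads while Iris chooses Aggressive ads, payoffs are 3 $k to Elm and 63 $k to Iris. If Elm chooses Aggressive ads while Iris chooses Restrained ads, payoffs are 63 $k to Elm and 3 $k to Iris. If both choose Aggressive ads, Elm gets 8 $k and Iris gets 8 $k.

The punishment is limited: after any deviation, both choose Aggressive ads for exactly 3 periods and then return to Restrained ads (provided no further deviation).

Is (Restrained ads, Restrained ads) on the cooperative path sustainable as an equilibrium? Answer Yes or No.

No

IC: β+…+β^3 ≥ (63−21)/(21−8) = 42/13.
At β = 7/9: partial sum = 1.8532 < 3.2308. Cooperation not sustainable.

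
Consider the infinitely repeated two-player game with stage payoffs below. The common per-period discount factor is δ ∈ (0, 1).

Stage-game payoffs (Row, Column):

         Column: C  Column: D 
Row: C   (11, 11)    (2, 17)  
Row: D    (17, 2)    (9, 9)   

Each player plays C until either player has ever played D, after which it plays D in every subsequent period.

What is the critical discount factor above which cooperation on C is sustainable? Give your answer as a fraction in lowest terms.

3/4

One-period gain from deviating is 17 − 11 = 6. The loss is 11 − 9 = 2 in every subsequent period, with present value 2·δ/(1−δ).
Deviation is unprofitable when 2·δ/(1−δ) ≥ 6, i.e. δ/(1−δ) ≥ 3.
Equivalently δ ≥ 6/(6+2) = 3/4.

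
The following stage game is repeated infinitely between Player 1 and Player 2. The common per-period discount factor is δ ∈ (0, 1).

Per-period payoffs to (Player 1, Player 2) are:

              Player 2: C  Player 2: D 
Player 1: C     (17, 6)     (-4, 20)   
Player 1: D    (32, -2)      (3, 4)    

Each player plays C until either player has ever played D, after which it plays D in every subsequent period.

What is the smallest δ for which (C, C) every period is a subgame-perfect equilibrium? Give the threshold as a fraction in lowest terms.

7/8

Player 1: cooperation gives 17 each period; deviation gives 32 once then 3 forever.
  17/(1−δ) ≥ 32 + 3δ/(1−δ) ⇒ δ ≥ 15/29.
Player 2: cooperation gives 6 each period; deviation gives 20 once then 4 forever.
  δ ≥ 14/16 = 7/8.
Both must hold, so the binding constraint is Player 2's: δ ≥ 7/8.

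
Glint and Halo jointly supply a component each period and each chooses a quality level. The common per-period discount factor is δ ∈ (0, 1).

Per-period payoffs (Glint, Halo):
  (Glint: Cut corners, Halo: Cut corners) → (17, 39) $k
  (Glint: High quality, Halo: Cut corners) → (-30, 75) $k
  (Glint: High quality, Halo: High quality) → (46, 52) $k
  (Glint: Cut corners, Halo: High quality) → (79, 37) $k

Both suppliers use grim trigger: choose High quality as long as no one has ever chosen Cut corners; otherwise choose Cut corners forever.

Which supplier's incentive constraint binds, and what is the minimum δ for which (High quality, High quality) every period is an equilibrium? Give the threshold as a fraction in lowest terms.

Halo; δ ≥ 23/36

Glint: cooperation gives 46 each period; deviation gives 79 once then 17 forever.
  46/(1−δ) ≥ 79 + 17δ/(1−δ) ⇒ δ ≥ 33/62.
Halo: cooperation gives 52 each period; deviation gives 75 once then 39 forever.
  δ ≥ 23/36.
Both must hold, so the binding constraint is Halo's: δ ≥ 23/36.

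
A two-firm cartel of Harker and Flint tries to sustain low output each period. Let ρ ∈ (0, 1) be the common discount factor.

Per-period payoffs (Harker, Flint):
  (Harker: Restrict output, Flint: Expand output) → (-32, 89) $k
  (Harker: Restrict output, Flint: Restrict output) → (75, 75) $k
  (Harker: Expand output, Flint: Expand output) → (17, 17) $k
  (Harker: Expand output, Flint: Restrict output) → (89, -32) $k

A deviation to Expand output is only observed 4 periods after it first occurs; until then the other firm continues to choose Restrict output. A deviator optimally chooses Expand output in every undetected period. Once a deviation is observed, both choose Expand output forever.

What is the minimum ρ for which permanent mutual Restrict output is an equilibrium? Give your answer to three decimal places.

The best deviation is to choose Expand output for all 4 undetected periods, earning 89 each, then 17 forever once detected.
Deviation value: 89(1−ρ^4)/(1−ρ) + 17ρ^4/(1−ρ); cooperation value: 75/(1−ρ).
IC: 75 ≥ 89(1−ρ^4) + 17ρ^4 = 89 − 72ρ^4.
So ρ^4 ≥ 14/72 = 7/36, giving ρ ≥ (7/36)^(1/4) ≈ 0.664.

0.664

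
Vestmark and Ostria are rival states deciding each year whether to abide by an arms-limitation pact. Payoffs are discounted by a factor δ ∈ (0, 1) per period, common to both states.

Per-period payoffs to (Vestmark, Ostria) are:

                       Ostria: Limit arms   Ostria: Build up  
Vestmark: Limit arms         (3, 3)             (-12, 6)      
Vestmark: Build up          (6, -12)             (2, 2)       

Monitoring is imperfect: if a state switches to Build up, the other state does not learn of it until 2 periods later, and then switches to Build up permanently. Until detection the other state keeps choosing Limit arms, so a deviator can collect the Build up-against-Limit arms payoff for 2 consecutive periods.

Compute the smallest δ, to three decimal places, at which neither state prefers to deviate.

0.866

Deviating for the 2 undetected periods gains 6−3 = 3 per period over cooperation, then loses 3−2 = 1 per period forever once punishment starts.
Gain: 3(1 + δ + … + δ^1); loss: 1·δ^2/(1−δ).
No profitable deviation ⇔ 3(1−δ^2) ≤ 1·δ^2, i.e. δ^2 ≥ 3/(3+1) = 3/4.
Hence δ ≥ (3/4)^(1/2) ≈ 0.866.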